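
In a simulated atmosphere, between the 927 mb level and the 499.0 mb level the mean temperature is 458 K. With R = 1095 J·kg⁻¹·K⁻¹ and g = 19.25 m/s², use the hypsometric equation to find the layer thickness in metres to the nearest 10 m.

Hypsometric equation: Δz = (R T̄/g) ln(P₁/P₂).
R T̄/g = 1095 × 458 / 19.25 = 26052 m.
ln(927/499.0) = ln(1.8577) = 0.61934.
Δz = 26052 × 0.61934 = 16135 m.

Δz ≈ 16140 m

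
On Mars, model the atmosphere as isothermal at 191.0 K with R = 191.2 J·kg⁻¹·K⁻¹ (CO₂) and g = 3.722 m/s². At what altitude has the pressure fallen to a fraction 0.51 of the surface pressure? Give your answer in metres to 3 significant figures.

z ≈ 6610 m

Scale height: H = RT/g = 191.2 × 191.0 / 3.722 = 9811.7 m.
Set P/P₀ = exp(−z/H) = 0.51, so z = −H ln(0.51).
−ln(0.51) = 0.67334; z = 9811.7 × 0.67334 = 6606.6 m.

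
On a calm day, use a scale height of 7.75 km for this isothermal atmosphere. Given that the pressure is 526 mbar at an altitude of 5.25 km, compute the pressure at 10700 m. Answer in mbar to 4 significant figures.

Between two levels, P₂ = P₁ exp(−Δz/H) with Δz = z₂ − z₁.
Δz = 10700 − 5250.0 = 5450.0 m; Δz/H = 5450.0/7750.0 = 0.70323.
P₂ = 526 × exp(−0.70323) = 526 × 0.49498 = 260.36 mbar.

P ≈ 260.4 mbar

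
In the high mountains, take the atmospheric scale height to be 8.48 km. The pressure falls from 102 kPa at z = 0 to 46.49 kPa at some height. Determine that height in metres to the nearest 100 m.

Invert the barometric formula: z = H ln(P₀/P).
P₀/P = 102/46.49 = 2.1940; ln(2.1940) = 0.78573.
z = 8480.0 × 0.78573 = 6663.0 m.

z ≈ 6700 m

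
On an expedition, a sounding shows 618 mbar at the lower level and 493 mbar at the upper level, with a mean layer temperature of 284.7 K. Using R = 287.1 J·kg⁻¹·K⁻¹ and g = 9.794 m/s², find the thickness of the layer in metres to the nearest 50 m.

Hypsometric equation: Δz = (R T̄/g) ln(P₁/P₂).
R T̄/g = 287.1 × 284.7 / 9.794 = 8345.7 m.
ln(618/493) = ln(1.2535) = 0.22594.
Δz = 8345.7 × 0.22594 = 1885.6 m.

Δz ≈ 1900 m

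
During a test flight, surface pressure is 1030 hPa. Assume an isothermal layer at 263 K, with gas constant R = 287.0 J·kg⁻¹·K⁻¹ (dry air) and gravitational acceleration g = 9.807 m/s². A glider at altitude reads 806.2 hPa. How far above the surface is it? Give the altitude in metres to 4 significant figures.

Scale height: H = RT/g = 287.0 × 263 / 9.807 = 7696.6 m.
Invert the barometric formula: z = H ln(P₀/P).
P₀/P = 1030/806.2 = 1.2776; ln(1.2776) = 0.24498.
z = 7696.6 × 0.24498 = 1885.5 m.

z ≈ 1886 m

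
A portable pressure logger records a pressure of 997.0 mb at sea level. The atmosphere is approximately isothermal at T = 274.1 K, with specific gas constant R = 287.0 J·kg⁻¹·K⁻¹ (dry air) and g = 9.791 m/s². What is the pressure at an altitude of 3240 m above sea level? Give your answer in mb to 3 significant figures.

Scale height: H = RT/g = 287.0 × 274.1 / 9.791 = 8034.6 m.
Barometric formula: P = P₀ exp(−z/H).
z/H = 3240.0/8034.6 = 0.40326; exp(−0.40326) = 0.66814.
P = 997.0 × 0.66814 = 666.14 mb.

P ≈ 666 mb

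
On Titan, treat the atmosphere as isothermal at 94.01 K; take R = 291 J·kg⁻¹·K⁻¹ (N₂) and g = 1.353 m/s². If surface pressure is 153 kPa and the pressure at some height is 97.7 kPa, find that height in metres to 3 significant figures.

z ≈ 9070 m

Scale height: H = RT/g = 291 × 94.01 / 1.353 = 20219 m.
Invert the barometric formula: z = H ln(P₀/P).
P₀/P = 153/97.7 = 1.5660; ln(1.5660) = 0.44852.
z = 20219 × 0.44852 = 9068.6 m.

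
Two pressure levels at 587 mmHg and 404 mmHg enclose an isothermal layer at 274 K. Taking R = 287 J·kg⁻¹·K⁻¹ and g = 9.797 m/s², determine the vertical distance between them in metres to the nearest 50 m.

Hypsometric equation: Δz = (R T̄/g) ln(P₁/P₂).
R T̄/g = 287 × 274 / 9.797 = 8026.7 m.
ln(587/404) = ln(1.4530) = 0.37363.
Δz = 8026.7 × 0.37363 = 2999.0 m.

Δz ≈ 3000 m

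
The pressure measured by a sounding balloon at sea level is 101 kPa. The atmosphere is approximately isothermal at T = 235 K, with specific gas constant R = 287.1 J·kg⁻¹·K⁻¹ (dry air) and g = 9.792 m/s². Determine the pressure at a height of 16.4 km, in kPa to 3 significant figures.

Scale height: H = RT/g = 287.1 × 235 / 9.792 = 6890.2 m.
Barometric formula: P = P₀ exp(−z/H).
z/H = 16400/6890.2 = 2.3802; exp(−2.3802) = 0.092532.
P = 101 × 0.092532 = 9.3457 kPa.

P ≈ 9.35 kPa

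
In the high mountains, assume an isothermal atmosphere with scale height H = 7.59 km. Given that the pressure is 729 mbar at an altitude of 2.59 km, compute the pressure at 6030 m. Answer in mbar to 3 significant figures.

Between two levels, P₂ = P₁ exp(−Δz/H) with Δz = z₂ − z₁.
Δz = 6030.0 − 2590.0 = 3440.0 m; Δz/H = 3440.0/7590.0 = 0.45323.
P₂ = 729 × exp(−0.45323) = 729 × 0.63557 = 463.33 mbar.

P ≈ 463 mbar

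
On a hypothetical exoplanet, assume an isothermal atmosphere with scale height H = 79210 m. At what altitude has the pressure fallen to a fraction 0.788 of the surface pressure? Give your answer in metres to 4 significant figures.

Set P/P₀ = exp(−z/H) = 0.788, so z = −H ln(0.788).
−ln(0.788) = 0.23826; z = 79210 × 0.23826 = 18873 m.

z ≈ 18870 m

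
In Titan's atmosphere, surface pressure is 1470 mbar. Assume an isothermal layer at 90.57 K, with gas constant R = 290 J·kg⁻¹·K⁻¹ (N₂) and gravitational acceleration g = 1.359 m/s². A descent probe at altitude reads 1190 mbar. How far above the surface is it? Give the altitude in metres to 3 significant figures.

Scale height: H = RT/g = 290 × 90.57 / 1.359 = 19327 m.
Invert the barometric formula: z = H ln(P₀/P).
P₀/P = 1470/1190 = 1.2353; ln(1.2353) = 0.21131.
z = 19327 × 0.21131 = 4084.0 m.

z ≈ 4080 m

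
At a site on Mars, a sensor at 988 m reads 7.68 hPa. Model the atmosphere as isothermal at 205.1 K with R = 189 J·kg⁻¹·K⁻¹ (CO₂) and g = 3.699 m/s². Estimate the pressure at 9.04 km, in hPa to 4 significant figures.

Scale height: H = RT/g = 189 × 205.1 / 3.699 = 10480 m.
Between two levels, P₂ = P₁ exp(−Δz/H) with Δz = z₂ − z₁.
Δz = 9040.0 − 988.00 = 8052.0 m; Δz/H = 8052.0/10480 = 0.76832.
P₂ = 7.68 × exp(−0.76832) = 7.68 × 0.46379 = 3.5619 hPa.

P ≈ 3.562 hPa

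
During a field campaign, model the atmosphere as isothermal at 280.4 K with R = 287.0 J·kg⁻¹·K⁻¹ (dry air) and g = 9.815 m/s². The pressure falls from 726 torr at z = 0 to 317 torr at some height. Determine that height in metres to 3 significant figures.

Scale height: H = RT/g = 287.0 × 280.4 / 9.815 = 8199.2 m.
Invert the barometric formula: z = H ln(P₀/P).
P₀/P = 726/317 = 2.2902; ln(2.2902) = 0.82864.
z = 8199.2 × 0.82864 = 6794.2 m.

z ≈ 6790 m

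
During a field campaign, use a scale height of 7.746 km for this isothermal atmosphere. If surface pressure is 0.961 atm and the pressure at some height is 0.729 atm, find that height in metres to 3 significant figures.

Invert the barometric formula: z = H ln(P₀/P).
P₀/P = 0.961/0.729 = 1.3182; ln(1.3182) = 0.27627.
z = 7746.0 × 0.27627 = 2140.0 m.

z ≈ 2140 m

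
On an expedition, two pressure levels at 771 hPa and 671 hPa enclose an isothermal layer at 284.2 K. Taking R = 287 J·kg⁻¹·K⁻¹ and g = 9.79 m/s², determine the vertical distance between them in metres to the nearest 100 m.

Δz ≈ 1200 m

Hypsometric equation: Δz = (R T̄/g) ln(P₁/P₂).
R T̄/g = 287 × 284.2 / 9.79 = 8331.5 m.
ln(771/671) = ln(1.1490) = 0.13889.
Δz = 8331.5 × 0.13889 = 1157.2 m.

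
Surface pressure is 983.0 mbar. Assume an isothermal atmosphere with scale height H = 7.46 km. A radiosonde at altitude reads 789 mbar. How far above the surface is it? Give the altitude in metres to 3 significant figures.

Invert the barometric formula: z = H ln(P₀/P).
P₀/P = 983.0/789 = 1.2459; ln(1.2459) = 0.21986.
z = 7460.0 × 0.21986 = 1640.2 m.

z ≈ 1640 m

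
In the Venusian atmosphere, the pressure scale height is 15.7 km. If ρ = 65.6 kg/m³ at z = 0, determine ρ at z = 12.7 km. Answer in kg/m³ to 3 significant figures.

ρ ≈ 29.2 kg/m³

In an isothermal atmosphere, density decays like pressure: ρ = ρ₀ exp(−z/H).
z/H = 12700/15700 = 0.80892; exp(−0.80892) = 0.44534.
ρ = 65.6 × 0.44534 = 29.214 kg/m³.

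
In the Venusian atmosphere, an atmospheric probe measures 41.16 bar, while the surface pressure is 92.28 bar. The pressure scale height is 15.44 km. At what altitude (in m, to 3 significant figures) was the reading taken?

Invert the barometric formula: z = H ln(P₀/P).
P₀/P = 92.28/41.16 = 2.2420; ln(2.2420) = 0.80737.
z = 15440 × 0.80737 = 12466 m.

z ≈ 12500 m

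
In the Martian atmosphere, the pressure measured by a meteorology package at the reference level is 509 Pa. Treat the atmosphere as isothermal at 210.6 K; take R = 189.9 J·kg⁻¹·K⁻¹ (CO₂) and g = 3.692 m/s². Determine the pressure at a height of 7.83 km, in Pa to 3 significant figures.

P ≈ 247 Pa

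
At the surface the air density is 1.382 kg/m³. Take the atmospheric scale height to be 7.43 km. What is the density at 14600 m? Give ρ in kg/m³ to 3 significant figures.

ρ ≈ 0.194 kg/m³

In an isothermal atmosphere, density decays like pressure: ρ = ρ₀ exp(−z/H).
z/H = 14600/7430.0 = 1.9650; exp(−1.9650) = 0.14016.
ρ = 1.382 × 0.14016 = 0.19370 kg/m³.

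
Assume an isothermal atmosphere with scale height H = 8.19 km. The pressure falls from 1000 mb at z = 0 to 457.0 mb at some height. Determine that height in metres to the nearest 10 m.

Invert the barometric formula: z = H ln(P₀/P).
P₀/P = 1000/457.0 = 2.1882; ln(2.1882) = 0.78308.
z = 8190.0 × 0.78308 = 6413.4 m.

z ≈ 6410 m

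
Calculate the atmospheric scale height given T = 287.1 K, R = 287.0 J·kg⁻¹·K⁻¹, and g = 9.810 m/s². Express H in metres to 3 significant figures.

H ≈ 8400 m

The scale height of an isothermal atmosphere is H = RT/g.
H = 287.0 × 287.1 / 9.810 = 82398/9.810 = 8399.4 m.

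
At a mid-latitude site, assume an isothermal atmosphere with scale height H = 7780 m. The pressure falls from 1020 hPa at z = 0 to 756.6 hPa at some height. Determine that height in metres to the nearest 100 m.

Invert the barometric formula: z = H ln(P₀/P).
P₀/P = 1020/756.6 = 1.3481; ln(1.3481) = 0.29870.
z = 7780.0 × 0.29870 = 2323.9 m.

z ≈ 2300 m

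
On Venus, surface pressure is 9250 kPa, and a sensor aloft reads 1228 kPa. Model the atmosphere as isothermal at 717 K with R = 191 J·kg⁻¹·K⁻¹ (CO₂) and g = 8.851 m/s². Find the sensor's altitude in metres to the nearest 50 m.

z ≈ 31250 m

Scale height: H = RT/g = 191 × 717 / 8.851 = 15472 m.
Invert the barometric formula: z = H ln(P₀/P).
P₀/P = 9250/1228 = 7.5326; ln(7.5326) = 2.0192.
z = 15472 × 2.0192 = 31241 m.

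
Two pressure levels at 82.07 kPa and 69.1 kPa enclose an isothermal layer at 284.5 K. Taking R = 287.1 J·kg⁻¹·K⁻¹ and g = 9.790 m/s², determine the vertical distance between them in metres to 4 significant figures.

Δz ≈ 1435 m

Hypsometric equation: Δz = (R T̄/g) ln(P₁/P₂).
R T̄/g = 287.1 × 284.5 / 9.790 = 8343.2 m.
ln(82.07/69.1) = ln(1.1877) = 0.17202.
Δz = 8343.2 × 0.17202 = 1435.2 m.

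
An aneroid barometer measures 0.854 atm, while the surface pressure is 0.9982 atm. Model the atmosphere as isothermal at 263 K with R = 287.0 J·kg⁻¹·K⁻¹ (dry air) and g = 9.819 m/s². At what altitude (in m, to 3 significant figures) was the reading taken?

Scale height: H = RT/g = 287.0 × 263 / 9.819 = 7687.2 m.
Invert the barometric formula: z = H ln(P₀/P).
P₀/P = 0.9982/0.854 = 1.1689; ln(1.1689) = 0.15606.
z = 7687.2 × 0.15606 = 1199.7 m.

z ≈ 1200 m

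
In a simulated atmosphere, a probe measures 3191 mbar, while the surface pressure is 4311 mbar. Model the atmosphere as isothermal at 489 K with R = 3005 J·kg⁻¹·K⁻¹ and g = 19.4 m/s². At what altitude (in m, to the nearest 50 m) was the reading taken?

Scale height: H = RT/g = 3005 × 489 / 19.4 = 75745 m.
Invert the barometric formula: z = H ln(P₀/P).
P₀/P = 4311/3191 = 1.3510; ln(1.3510) = 0.30085.
z = 75745 × 0.30085 = 22788 m.

z ≈ 22800 m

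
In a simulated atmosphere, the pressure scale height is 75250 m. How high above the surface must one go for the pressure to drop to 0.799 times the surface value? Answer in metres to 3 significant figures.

Set P/P₀ = exp(−z/H) = 0.799, so z = −H ln(0.799).
−ln(0.799) = 0.22439; z = 75250 × 0.22439 = 16885 m.

z ≈ 16900 m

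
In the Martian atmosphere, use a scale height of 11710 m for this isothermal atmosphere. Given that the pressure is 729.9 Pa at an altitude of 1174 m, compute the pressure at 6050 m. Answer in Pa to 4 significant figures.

P ≈ 481.3 Pa

Between two levels, P₂ = P₁ exp(−Δz/H) with Δz = z₂ − z₁.
Δz = 6050.0 − 1174.0 = 4876.0 m; Δz/H = 4876.0/11710 = 0.41640.
P₂ = 729.9 × exp(−0.41640) = 729.9 × 0.65942 = 481.31 Pa.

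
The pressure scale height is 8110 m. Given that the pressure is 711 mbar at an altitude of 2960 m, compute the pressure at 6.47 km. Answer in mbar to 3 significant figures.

Between two levels, P₂ = P₁ exp(−Δz/H) with Δz = z₂ − z₁.
Δz = 6470.0 − 2960.0 = 3510.0 m; Δz/H = 3510.0/8110.0 = 0.43280.
P₂ = 711 × exp(−0.43280) = 711 × 0.64869 = 461.22 mbar.

P ≈ 461 mbar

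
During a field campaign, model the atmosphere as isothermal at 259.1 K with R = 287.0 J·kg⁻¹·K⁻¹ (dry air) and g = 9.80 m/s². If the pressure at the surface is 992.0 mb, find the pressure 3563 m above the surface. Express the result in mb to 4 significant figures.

P ≈ 620.3 mb

Scale height: H = RT/g = 287.0 × 259.1 / 9.80 = 7587.9 m.
Barometric formula: P = P₀ exp(−z/H).
z/H = 3563.0/7587.9 = 0.46956; exp(−0.46956) = 0.62528.
P = 992.0 × 0.62528 = 620.28 mb.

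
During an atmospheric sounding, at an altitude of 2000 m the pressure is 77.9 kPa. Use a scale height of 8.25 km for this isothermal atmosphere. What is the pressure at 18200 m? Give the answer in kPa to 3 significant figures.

Between two levels, P₂ = P₁ exp(−Δz/H) with Δz = z₂ − z₁.
Δz = 18200 − 2000.0 = 16200 m; Δz/H = 16200/8250.0 = 1.9636.
P₂ = 77.9 × exp(−1.9636) = 77.9 × 0.14035 = 10.933 kPa.

P ≈ 10.9 kPa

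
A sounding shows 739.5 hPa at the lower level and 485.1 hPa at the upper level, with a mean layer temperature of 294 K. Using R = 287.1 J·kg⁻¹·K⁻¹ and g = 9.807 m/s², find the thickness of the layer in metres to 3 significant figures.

Hypsometric equation: Δz = (R T̄/g) ln(P₁/P₂).
R T̄/g = 287.1 × 294 / 9.807 = 8606.9 m.
ln(739.5/485.1) = ln(1.5244) = 0.42160.
Δz = 8606.9 × 0.42160 = 3628.7 m.

Δz ≈ 3630 m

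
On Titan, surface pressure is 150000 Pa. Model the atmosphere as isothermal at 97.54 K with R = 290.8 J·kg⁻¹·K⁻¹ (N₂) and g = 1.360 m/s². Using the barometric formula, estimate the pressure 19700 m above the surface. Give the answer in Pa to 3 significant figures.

Scale height: H = RT/g = 290.8 × 97.54 / 1.360 = 20856 m.
Barometric formula: P = P₀ exp(−z/H).
z/H = 19700/20856 = 0.94457; exp(−0.94457) = 0.38885.
P = 150000 × 0.38885 = 58327 Pa.

P ≈ 58300 Pa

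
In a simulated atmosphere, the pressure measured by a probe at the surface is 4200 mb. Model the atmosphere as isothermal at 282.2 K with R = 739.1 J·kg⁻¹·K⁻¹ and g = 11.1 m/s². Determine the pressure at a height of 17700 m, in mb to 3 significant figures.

Scale height: H = RT/g = 739.1 × 282.2 / 11.1 = 18790 m.
Barometric formula: P = P₀ exp(−z/H).
z/H = 17700/18790 = 0.94199; exp(−0.94199) = 0.38985.
P = 4200 × 0.38985 = 1637.4 mb.

P ≈ 1640 mb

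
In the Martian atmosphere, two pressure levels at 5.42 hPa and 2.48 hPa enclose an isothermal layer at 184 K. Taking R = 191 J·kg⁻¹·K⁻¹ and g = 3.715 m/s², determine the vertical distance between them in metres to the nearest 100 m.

Δz ≈ 7400 m

Hypsometric equation: Δz = (R T̄/g) ln(P₁/P₂).
R T̄/g = 191 × 184 / 3.715 = 9460.0 m.
ln(5.42/2.48) = ln(2.1855) = 0.78184.
Δz = 9460.0 × 0.78184 = 7396.2 m.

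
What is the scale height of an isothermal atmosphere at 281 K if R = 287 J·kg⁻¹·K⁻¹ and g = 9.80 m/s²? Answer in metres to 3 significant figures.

The scale height of an isothermal atmosphere is H = RT/g.
H = 287 × 281 / 9.80 = 80647/9.80 = 8229.3 m.

H ≈ 8230 m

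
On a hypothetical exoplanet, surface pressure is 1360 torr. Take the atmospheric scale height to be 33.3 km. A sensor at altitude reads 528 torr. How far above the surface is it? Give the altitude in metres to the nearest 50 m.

z ≈ 31500 m

Invert the barometric formula: z = H ln(P₀/P).
P₀/P = 1360/528 = 2.5758; ln(2.5758) = 0.94616.
z = 33300 × 0.94616 = 31507 m.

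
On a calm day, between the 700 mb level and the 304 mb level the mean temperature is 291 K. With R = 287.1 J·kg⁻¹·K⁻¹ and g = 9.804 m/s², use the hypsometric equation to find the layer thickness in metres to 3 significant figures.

Δz ≈ 7110 m

Hypsometric equation: Δz = (R T̄/g) ln(P₁/P₂).
R T̄/g = 287.1 × 291 / 9.804 = 8521.6 m.
ln(700/304) = ln(2.3026) = 0.83404.
Δz = 8521.6 × 0.83404 = 7107.4 m.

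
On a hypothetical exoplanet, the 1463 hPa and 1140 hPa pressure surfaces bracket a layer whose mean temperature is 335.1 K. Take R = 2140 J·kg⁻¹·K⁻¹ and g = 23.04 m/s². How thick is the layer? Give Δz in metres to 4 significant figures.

Δz ≈ 7764 m

Hypsometric equation: Δz = (R T̄/g) ln(P₁/P₂).
R T̄/g = 2140 × 335.1 / 23.04 = 31125 m.
ln(1463/1140) = ln(1.2833) = 0.24943.
Δz = 31125 × 0.24943 = 7763.5 m.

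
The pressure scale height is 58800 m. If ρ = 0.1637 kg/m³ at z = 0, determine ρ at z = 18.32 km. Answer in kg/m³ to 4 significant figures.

In an isothermal atmosphere, density decays like pressure: ρ = ρ₀ exp(−z/H).
z/H = 18320/58800 = 0.31156; exp(−0.31156) = 0.73230.
ρ = 0.1637 × 0.73230 = 0.11988 kg/m³.

ρ ≈ 0.1199 kg/m³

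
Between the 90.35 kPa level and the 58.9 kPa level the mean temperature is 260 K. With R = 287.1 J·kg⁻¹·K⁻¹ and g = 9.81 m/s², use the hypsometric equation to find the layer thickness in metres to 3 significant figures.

Δz ≈ 3260 m

Hypsometric equation: Δz = (R T̄/g) ln(P₁/P₂).
R T̄/g = 287.1 × 260 / 9.81 = 7609.2 m.
ln(90.35/58.9) = ln(1.5340) = 0.42788.
Δz = 7609.2 × 0.42788 = 3255.8 m.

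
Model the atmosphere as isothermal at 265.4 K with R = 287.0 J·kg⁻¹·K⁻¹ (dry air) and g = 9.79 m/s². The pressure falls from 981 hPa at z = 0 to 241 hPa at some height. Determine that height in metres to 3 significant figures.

Scale height: H = RT/g = 287.0 × 265.4 / 9.79 = 7780.4 m.
Invert the barometric formula: z = H ln(P₀/P).
P₀/P = 981/241 = 4.0705; ln(4.0705) = 1.4038.
z = 7780.4 × 1.4038 = 10922 m.

z ≈ 10900 m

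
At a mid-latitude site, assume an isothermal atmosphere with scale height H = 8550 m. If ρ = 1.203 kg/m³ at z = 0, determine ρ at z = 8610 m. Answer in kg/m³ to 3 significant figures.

ρ ≈ 0.439 kg/m³

In an isothermal atmosphere, density decays like pressure: ρ = ρ₀ exp(−z/H).
z/H = 8610.0/8550.0 = 1.0070; exp(−1.0070) = 0.36531.
ρ = 1.203 × 0.36531 = 0.43947 kg/m³.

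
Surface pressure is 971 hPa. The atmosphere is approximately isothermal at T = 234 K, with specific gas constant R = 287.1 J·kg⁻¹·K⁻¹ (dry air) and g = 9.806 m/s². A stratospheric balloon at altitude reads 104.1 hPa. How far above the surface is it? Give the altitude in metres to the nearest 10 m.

z ≈ 15300 m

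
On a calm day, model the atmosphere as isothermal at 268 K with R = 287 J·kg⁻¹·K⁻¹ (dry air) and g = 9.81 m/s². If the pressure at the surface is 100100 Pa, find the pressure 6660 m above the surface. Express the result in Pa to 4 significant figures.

P ≈ 42810 Pa

Scale height: H = RT/g = 287 × 268 / 9.81 = 7840.6 m.
Barometric formula: P = P₀ exp(−z/H).
z/H = 6660.0/7840.6 = 0.84942; exp(−0.84942) = 0.42766.
P = 100100 × 0.42766 = 42809 Pa.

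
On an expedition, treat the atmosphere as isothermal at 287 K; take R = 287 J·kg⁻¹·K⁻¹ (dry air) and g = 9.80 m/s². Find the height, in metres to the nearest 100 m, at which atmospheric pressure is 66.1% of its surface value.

Scale height: H = RT/g = 287 × 287 / 9.80 = 8405.0 m.
Set P/P₀ = exp(−z/H) = 0.661, so z = −H ln(0.661).
−ln(0.661) = 0.41400; z = 8405.0 × 0.41400 = 3479.7 m.

z ≈ 3500 m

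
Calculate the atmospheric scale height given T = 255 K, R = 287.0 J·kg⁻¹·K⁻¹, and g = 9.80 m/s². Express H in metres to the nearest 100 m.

The scale height of an isothermal atmosphere is H = RT/g.
H = 287.0 × 255 / 9.80 = 73185/9.80 = 7467.9 m.

H ≈ 7500 m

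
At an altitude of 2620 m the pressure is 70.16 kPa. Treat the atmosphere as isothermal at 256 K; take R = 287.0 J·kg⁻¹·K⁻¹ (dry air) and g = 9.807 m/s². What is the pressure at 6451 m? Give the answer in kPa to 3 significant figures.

Scale height: H = RT/g = 287.0 × 256 / 9.807 = 7491.8 m.
Between two levels, P₂ = P₁ exp(−Δz/H) with Δz = z₂ − z₁.
Δz = 6451.0 − 2620.0 = 3831.0 m; Δz/H = 3831.0/7491.8 = 0.51136.
P₂ = 70.16 × exp(−0.51136) = 70.16 × 0.59968 = 42.074 kPa.

P ≈ 42.1 kPa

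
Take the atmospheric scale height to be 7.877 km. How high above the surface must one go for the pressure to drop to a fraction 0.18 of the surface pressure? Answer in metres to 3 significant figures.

z ≈ 13500 m

Set P/P₀ = exp(−z/H) = 0.18, so z = −H ln(0.18).
−ln(0.18) = 1.7148; z = 7877.0 × 1.7148 = 13507 m.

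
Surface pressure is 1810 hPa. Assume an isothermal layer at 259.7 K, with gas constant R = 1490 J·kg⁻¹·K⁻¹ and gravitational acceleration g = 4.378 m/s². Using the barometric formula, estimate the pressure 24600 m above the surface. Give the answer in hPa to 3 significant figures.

Scale height: H = RT/g = 1490 × 259.7 / 4.378 = 88386 m.
Barometric formula: P = P₀ exp(−z/H).
z/H = 24600/88386 = 0.27832; exp(−0.27832) = 0.75705.
P = 1810 × 0.75705 = 1370.3 hPa.

P ≈ 1370 hPa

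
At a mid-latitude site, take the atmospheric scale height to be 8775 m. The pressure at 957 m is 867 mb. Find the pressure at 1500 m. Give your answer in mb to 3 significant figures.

Between two levels, P₂ = P₁ exp(−Δz/H) with Δz = z₂ − z₁.
Δz = 1500.0 − 957.00 = 543.00 m; Δz/H = 543.00/8775.0 = 0.061880.
P₂ = 867 × exp(−0.061880) = 867 × 0.94000 = 814.98 mb.

P ≈ 815 mb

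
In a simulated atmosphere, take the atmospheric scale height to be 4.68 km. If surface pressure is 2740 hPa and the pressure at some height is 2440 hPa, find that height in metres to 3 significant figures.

z ≈ 543 m

Invert the barometric formula: z = H ln(P₀/P).
P₀/P = 2740/2440 = 1.1230; ln(1.1230) = 0.11600.
z = 4680.0 × 0.11600 = 542.88 m.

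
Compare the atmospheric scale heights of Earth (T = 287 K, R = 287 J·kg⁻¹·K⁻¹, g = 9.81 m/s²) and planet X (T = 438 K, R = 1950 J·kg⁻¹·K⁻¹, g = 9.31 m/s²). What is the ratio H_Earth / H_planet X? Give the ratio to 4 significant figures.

H_Earth/H_planet X ≈ 0.09152

H = RT/g for each body.
H_Earth = 287 × 287 / 9.81 = 8396.4 m.
H_planet X = 1950 × 438 / 9.31 = 91740 m.
H_Earth/H_planet X = 8396.4/91740 = 0.091524.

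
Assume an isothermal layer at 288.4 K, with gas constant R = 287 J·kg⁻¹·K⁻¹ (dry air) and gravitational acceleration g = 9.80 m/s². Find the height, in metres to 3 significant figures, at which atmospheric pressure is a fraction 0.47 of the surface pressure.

z ≈ 6380 m

Scale height: H = RT/g = 287 × 288.4 / 9.80 = 8446.0 m.
Set P/P₀ = exp(−z/H) = 0.47, so z = −H ln(0.47).
−ln(0.47) = 0.75502; z = 8446.0 × 0.75502 = 6376.9 m.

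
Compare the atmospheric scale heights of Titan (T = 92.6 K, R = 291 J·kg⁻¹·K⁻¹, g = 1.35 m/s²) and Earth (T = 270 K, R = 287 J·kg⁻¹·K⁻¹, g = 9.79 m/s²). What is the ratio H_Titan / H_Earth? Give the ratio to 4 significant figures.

H_Titan/H_Earth ≈ 2.522

H = RT/g for each body.
H_Titan = 291 × 92.6 / 1.35 = 19960 m.
H_Earth = 287 × 270 / 9.79 = 7915.2 m.
H_Titan/H_Earth = 19960/7915.2 = 2.5217.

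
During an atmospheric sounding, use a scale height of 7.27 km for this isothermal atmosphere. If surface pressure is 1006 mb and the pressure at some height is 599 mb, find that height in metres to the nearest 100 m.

z ≈ 3800 m

Invert the barometric formula: z = H ln(P₀/P).
P₀/P = 1006/599 = 1.6795; ln(1.6795) = 0.51850.
z = 7270.0 × 0.51850 = 3769.5 m.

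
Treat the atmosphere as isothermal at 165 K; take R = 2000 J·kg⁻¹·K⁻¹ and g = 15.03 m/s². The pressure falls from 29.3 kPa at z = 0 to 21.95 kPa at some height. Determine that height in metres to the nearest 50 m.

z ≈ 6350 m

Scale height: H = RT/g = 2000 × 165 / 15.03 = 21956 m.
Invert the barometric formula: z = H ln(P₀/P).
P₀/P = 29.3/21.95 = 1.3349; ln(1.3349) = 0.28886.
z = 21956 × 0.28886 = 6342.2 m.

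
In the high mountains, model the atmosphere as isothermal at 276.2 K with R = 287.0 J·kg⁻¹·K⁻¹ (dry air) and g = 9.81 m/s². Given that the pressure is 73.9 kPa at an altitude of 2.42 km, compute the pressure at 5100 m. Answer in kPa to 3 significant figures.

P ≈ 53.0 kPa

Scale height: H = RT/g = 287.0 × 276.2 / 9.81 = 8080.5 m.
Between two levels, P₂ = P₁ exp(−Δz/H) with Δz = z₂ − z₁.
Δz = 5100.0 − 2420.0 = 2680.0 m; Δz/H = 2680.0/8080.5 = 0.33166.
P₂ = 73.9 × exp(−0.33166) = 73.9 × 0.71773 = 53.040 kPa.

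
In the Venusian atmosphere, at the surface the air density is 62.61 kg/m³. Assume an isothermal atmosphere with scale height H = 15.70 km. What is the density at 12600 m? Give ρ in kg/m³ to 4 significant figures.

ρ ≈ 28.06 kg/m³

In an isothermal atmosphere, density decays like pressure: ρ = ρ₀ exp(−z/H).
z/H = 12600/15700 = 0.80255; exp(−0.80255) = 0.44818.
ρ = 62.61 × 0.44818 = 28.061 kg/m³.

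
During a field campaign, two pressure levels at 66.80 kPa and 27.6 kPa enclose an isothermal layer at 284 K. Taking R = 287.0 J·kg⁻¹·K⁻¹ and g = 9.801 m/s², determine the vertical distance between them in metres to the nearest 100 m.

Δz ≈ 7400 m

Hypsometric equation: Δz = (R T̄/g) ln(P₁/P₂).
R T̄/g = 287.0 × 284 / 9.801 = 8316.3 m.
ln(66.80/27.6) = ln(2.4203) = 0.88389.
Δz = 8316.3 × 0.88389 = 7350.7 m.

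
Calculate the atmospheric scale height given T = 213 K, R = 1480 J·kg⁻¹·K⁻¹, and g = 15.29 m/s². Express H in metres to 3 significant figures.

H ≈ 20600 m

The scale height of an isothermal atmosphere is H = RT/g.
H = 1480 × 213 / 15.29 = 315240/15.29 = 20617 m.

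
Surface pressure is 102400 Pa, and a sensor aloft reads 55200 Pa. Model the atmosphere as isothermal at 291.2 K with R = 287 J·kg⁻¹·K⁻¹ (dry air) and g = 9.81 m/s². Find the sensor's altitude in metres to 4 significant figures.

z ≈ 5264 m

Scale height: H = RT/g = 287 × 291.2 / 9.81 = 8519.3 m.
Invert the barometric formula: z = H ln(P₀/P).
P₀/P = 102400/55200 = 1.8551; ln(1.8551) = 0.61794.
z = 8519.3 × 0.61794 = 5264.4 m.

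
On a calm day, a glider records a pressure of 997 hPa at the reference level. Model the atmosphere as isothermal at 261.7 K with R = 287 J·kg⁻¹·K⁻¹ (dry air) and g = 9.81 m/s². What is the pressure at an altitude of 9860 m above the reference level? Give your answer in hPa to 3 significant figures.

Scale height: H = RT/g = 287 × 261.7 / 9.81 = 7656.3 m.
Barometric formula: P = P₀ exp(−z/H).
z/H = 9860.0/7656.3 = 1.2878; exp(−1.2878) = 0.27588.
P = 997 × 0.27588 = 275.05 hPa.

P ≈ 275 hPa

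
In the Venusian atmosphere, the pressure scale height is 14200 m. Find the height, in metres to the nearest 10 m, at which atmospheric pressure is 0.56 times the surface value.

z ≈ 8230 m

Set P/P₀ = exp(−z/H) = 0.56, so z = −H ln(0.56).
−ln(0.56) = 0.57982; z = 14200 × 0.57982 = 8233.4 m.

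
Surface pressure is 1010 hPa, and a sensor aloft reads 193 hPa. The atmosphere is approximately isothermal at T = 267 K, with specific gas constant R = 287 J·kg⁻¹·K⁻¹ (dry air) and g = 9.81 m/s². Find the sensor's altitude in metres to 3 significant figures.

Scale height: H = RT/g = 287 × 267 / 9.81 = 7811.3 m.
Invert the barometric formula: z = H ln(P₀/P).
P₀/P = 1010/193 = 5.2332; ln(5.2332) = 1.6550.
z = 7811.3 × 1.6550 = 12928 m.

z ≈ 12900 m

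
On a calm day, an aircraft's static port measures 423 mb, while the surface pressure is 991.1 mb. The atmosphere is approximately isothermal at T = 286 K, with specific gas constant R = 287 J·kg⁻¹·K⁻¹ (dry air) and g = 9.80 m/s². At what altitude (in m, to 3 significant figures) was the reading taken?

Scale height: H = RT/g = 287 × 286 / 9.80 = 8375.7 m.
Invert the barometric formula: z = H ln(P₀/P).
P₀/P = 991.1/423 = 2.3430; ln(2.3430) = 0.85143.
z = 8375.7 × 0.85143 = 7131.3 m.

z ≈ 7130 m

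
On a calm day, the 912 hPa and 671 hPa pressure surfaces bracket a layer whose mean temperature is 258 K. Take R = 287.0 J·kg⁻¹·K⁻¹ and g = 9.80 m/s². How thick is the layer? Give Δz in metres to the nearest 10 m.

Δz ≈ 2320 m

Hypsometric equation: Δz = (R T̄/g) ln(P₁/P₂).
R T̄/g = 287.0 × 258 / 9.80 = 7555.7 m.
ln(912/671) = ln(1.3592) = 0.30690.
Δz = 7555.7 × 0.30690 = 2318.8 m.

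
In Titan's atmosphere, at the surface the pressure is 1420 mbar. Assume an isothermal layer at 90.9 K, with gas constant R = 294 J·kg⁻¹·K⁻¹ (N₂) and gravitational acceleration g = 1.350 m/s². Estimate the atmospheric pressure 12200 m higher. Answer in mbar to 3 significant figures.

P ≈ 767 mbar

Scale height: H = RT/g = 294 × 90.9 / 1.350 = 19796 m.
Barometric formula: P = P₀ exp(−z/H).
z/H = 12200/19796 = 0.61629; exp(−0.61629) = 0.53994.
P = 1420 × 0.53994 = 766.71 mbar.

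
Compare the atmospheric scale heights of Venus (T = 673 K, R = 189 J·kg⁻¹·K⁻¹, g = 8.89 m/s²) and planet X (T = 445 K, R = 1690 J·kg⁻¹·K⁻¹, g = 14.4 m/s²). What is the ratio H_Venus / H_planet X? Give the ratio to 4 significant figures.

H_Venus/H_planet X ≈ 0.2740

H = RT/g for each body.
H_Venus = 189 × 673 / 8.89 = 14308 m.
H_planet X = 1690 × 445 / 14.4 = 52226 m.
H_Venus/H_planet X = 14308/52226 = 0.27396.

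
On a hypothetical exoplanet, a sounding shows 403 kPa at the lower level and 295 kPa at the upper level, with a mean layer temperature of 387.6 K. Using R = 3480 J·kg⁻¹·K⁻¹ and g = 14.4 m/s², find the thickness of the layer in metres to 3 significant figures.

Δz ≈ 29200 m

Hypsometric equation: Δz = (R T̄/g) ln(P₁/P₂).
R T̄/g = 3480 × 387.6 / 14.4 = 93670 m.
ln(403/295) = ln(1.3661) = 0.31196.
Δz = 93670 × 0.31196 = 29221 m.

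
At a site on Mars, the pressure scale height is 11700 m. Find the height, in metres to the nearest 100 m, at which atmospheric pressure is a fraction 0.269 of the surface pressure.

z ≈ 15400 m

Set P/P₀ = exp(−z/H) = 0.269, so z = −H ln(0.269).
−ln(0.269) = 1.3130; z = 11700 × 1.3130 = 15362 m.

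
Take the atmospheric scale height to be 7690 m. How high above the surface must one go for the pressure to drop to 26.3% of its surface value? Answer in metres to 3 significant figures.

z ≈ 10300 m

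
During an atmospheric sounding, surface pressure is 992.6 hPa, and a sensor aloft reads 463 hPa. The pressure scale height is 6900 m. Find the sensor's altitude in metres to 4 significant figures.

z ≈ 5262 m

Invert the barometric formula: z = H ln(P₀/P).
P₀/P = 992.6/463 = 2.1438; ln(2.1438) = 0.76258.
z = 6900.0 × 0.76258 = 5261.8 m.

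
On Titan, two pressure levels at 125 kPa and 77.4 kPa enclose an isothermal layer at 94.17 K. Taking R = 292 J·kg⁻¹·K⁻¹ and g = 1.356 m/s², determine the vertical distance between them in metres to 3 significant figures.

Δz ≈ 9720 m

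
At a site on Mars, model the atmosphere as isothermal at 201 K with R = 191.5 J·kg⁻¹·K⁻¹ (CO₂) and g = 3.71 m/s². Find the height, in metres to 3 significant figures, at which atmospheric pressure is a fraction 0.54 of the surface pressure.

z ≈ 6390 m

Scale height: H = RT/g = 191.5 × 201 / 3.71 = 10375 m.
Set P/P₀ = exp(−z/H) = 0.54, so z = −H ln(0.54).
−ln(0.54) = 0.61619; z = 10375 × 0.61619 = 6393.0 m.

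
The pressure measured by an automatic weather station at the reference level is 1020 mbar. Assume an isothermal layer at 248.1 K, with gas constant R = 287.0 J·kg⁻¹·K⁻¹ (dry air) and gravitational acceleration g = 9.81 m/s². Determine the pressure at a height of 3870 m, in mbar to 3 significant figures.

Scale height: H = RT/g = 287.0 × 248.1 / 9.81 = 7258.4 m.
Barometric formula: P = P₀ exp(−z/H).
z/H = 3870.0/7258.4 = 0.53318; exp(−0.53318) = 0.58674.
P = 1020 × 0.58674 = 598.47 mbar.

P ≈ 598 mbar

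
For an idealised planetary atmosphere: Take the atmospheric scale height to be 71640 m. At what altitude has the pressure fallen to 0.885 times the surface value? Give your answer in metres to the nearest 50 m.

z ≈ 8750 m

Set P/P₀ = exp(−z/H) = 0.885, so z = −H ln(0.885).
−ln(0.885) = 0.12217; z = 71640 × 0.12217 = 8752.3 m.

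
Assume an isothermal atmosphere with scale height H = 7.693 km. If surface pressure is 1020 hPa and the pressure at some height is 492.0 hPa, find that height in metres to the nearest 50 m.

Invert the barometric formula: z = H ln(P₀/P).
P₀/P = 1020/492.0 = 2.0732; ln(2.0732) = 0.72909.
z = 7693.0 × 0.72909 = 5608.9 m.

z ≈ 5600 m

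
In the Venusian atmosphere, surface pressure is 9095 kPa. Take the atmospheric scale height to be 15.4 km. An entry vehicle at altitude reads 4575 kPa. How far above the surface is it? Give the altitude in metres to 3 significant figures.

Invert the barometric formula: z = H ln(P₀/P).
P₀/P = 9095/4575 = 1.9880; ln(1.9880) = 0.68713.
z = 15400 × 0.68713 = 10582 m.

z ≈ 10600 m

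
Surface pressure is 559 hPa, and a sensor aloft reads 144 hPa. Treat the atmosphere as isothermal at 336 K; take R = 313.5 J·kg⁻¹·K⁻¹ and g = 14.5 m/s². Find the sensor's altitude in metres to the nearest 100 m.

z ≈ 9900 m

Scale height: H = RT/g = 313.5 × 336 / 14.5 = 7264.6 m.
Invert the barometric formula: z = H ln(P₀/P).
P₀/P = 559/144 = 3.8819; ln(3.8819) = 1.3563.
z = 7264.6 × 1.3563 = 9853.0 m.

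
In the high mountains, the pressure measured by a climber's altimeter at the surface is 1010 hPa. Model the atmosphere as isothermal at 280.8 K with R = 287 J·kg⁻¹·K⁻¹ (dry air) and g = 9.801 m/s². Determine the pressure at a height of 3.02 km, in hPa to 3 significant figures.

P ≈ 700 hPa

Scale height: H = RT/g = 287 × 280.8 / 9.801 = 8222.6 m.
Barometric formula: P = P₀ exp(−z/H).
z/H = 3020.0/8222.6 = 0.36728; exp(−0.36728) = 0.69262.
P = 1010 × 0.69262 = 699.55 hPa.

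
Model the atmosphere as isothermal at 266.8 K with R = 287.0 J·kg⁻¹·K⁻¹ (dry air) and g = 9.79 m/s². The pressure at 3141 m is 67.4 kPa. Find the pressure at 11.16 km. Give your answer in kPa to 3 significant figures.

P ≈ 24.2 kPa

Scale height: H = RT/g = 287.0 × 266.8 / 9.79 = 7821.4 m.
Between two levels, P₂ = P₁ exp(−Δz/H) with Δz = z₂ − z₁.
Δz = 11160 − 3141.0 = 8019.0 m; Δz/H = 8019.0/7821.4 = 1.0253.
P₂ = 67.4 × exp(−1.0253) = 67.4 × 0.35869 = 24.176 kPa.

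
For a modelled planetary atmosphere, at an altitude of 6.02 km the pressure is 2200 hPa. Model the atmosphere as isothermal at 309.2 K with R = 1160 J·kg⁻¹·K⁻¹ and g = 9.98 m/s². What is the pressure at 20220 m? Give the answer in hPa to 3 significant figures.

Scale height: H = RT/g = 1160 × 309.2 / 9.98 = 35939 m.
Between two levels, P₂ = P₁ exp(−Δz/H) with Δz = z₂ − z₁.
Δz = 20220 − 6020.0 = 14200 m; Δz/H = 14200/35939 = 0.39511.
P₂ = 2200 × exp(−0.39511) = 2200 × 0.67361 = 1481.9 hPa.

P ≈ 1480 hPa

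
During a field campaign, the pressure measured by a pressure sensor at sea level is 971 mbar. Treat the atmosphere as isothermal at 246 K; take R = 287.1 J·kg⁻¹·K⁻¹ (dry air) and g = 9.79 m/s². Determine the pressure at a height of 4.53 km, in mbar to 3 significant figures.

Scale height: H = RT/g = 287.1 × 246 / 9.79 = 7214.2 m.
Barometric formula: P = P₀ exp(−z/H).
z/H = 4530.0/7214.2 = 0.62793; exp(−0.62793) = 0.53370.
P = 971 × 0.53370 = 518.22 mbar.

P ≈ 518 mbar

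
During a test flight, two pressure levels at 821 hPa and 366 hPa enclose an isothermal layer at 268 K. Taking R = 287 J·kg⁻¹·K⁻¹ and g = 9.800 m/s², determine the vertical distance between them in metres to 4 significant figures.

Δz ≈ 6341 m

Hypsometric equation: Δz = (R T̄/g) ln(P₁/P₂).
R T̄/g = 287 × 268 / 9.800 = 7848.6 m.
ln(821/366) = ln(2.2432) = 0.80790.
Δz = 7848.6 × 0.80790 = 6340.9 m.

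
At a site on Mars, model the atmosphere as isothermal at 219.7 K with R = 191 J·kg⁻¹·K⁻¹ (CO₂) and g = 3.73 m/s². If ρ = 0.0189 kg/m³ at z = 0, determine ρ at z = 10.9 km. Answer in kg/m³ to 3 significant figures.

ρ ≈ 0.00717 kg/m³

Scale height: H = RT/g = 191 × 219.7 / 3.73 = 11250 m.
In an isothermal atmosphere, density decays like pressure: ρ = ρ₀ exp(−z/H).
z/H = 10900/11250 = 0.96889; exp(−0.96889) = 0.37950.
ρ = 0.0189 × 0.37950 = 0.0071725 kg/m³.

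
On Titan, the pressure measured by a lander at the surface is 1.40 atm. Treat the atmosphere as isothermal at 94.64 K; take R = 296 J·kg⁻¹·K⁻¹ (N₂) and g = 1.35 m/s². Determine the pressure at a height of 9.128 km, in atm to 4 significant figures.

Scale height: H = RT/g = 296 × 94.64 / 1.35 = 20751 m.
Barometric formula: P = P₀ exp(−z/H).
z/H = 9128.0/20751 = 0.43988; exp(−0.43988) = 0.64411.
P = 1.40 × 0.64411 = 0.90175 atm.

P ≈ 0.9018 atm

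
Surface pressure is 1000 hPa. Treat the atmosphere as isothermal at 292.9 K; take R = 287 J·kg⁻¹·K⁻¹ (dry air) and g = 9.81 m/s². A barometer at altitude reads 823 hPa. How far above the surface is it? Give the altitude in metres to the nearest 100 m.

z ≈ 1700 m

Scale height: H = RT/g = 287 × 292.9 / 9.81 = 8569.0 m.
Invert the barometric formula: z = H ln(P₀/P).
P₀/P = 1000/823 = 1.2151; ln(1.2151) = 0.19483.
z = 8569.0 × 0.19483 = 1669.5 m.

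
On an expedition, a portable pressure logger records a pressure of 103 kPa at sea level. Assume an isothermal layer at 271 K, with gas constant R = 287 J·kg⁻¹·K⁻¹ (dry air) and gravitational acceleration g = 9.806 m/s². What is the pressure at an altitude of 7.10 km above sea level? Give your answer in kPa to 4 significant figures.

P ≈ 42.08 kPa

Scale height: H = RT/g = 287 × 271 / 9.806 = 7931.6 m.
Barometric formula: P = P₀ exp(−z/H).
z/H = 7100.0/7931.6 = 0.89515; exp(−0.89515) = 0.40855.
P = 103 × 0.40855 = 42.081 kPa.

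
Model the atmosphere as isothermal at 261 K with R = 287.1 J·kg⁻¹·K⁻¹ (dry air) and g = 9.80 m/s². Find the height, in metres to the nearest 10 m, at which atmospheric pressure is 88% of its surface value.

z ≈ 980 m

Scale height: H = RT/g = 287.1 × 261 / 9.80 = 7646.2 m.
Set P/P₀ = exp(−z/H) = 0.88, so z = −H ln(0.88).
−ln(0.88) = 0.12783; z = 7646.2 × 0.12783 = 977.41 m.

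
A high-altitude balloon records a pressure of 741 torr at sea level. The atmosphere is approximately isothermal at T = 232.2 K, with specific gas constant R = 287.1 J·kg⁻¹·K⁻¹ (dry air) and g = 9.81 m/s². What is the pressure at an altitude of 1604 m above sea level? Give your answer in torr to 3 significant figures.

P ≈ 585 torr

Scale height: H = RT/g = 287.1 × 232.2 / 9.81 = 6795.6 m.
Barometric formula: P = P₀ exp(−z/H).
z/H = 1604.0/6795.6 = 0.23604; exp(−0.23604) = 0.78975.
P = 741 × 0.78975 = 585.20 torr.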